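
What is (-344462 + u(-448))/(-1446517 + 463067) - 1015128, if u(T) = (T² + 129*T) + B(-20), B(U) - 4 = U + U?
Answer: -29362571471/28925 ≈ -1.0151e+6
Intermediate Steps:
B(U) = 4 + 2*U (B(U) = 4 + (U + U) = 4 + 2*U)
u(T) = -36 + T² + 129*T (u(T) = (T² + 129*T) + (4 + 2*(-20)) = (T² + 129*T) + (4 - 40) = (T² + 129*T) - 36 = -36 + T² + 129*T)
(-344462 + u(-448))/(-1446517 + 463067) - 1015128 = (-344462 + (-36 + (-448)² + 129*(-448)))/(-1446517 + 463067) - 1015128 = (-344462 + (-36 + 200704 - 57792))/(-983450) - 1015128 = (-344462 + 142876)*(-1/983450) - 1015128 = -201586*(-1/983450) - 1015128 = 5929/28925 - 1015128 = -29362571471/28925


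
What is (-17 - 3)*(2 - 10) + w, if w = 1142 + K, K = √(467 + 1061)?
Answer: 1302 + 2*√382 ≈ 1341.1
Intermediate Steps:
K = 2*√382 (K = √1528 = 2*√382 ≈ 39.090)
w = 1142 + 2*√382 ≈ 1181.1
(-17 - 3)*(2 - 10) + w = (-17 - 3)*(2 - 10) + (1142 + 2*√382) = -20*(-8) + (1142 + 2*√382) = 160 + (1142 + 2*√382) = 1302 + 2*√382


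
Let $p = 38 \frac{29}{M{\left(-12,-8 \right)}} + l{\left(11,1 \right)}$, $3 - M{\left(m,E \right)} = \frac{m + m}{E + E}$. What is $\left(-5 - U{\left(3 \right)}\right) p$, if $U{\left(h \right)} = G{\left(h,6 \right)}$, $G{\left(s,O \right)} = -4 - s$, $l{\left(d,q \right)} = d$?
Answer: $\frac{4474}{3} \approx 1491.3$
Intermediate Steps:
$M{\left(m,E \right)} = 3 - \frac{m}{E}$ ($M{\left(m,E \right)} = 3 - \frac{m + m}{E + E} = 3 - \frac{2 m}{2 E} = 3 - 2 m \frac{1}{2 E} = 3 - \frac{m}{E}$)
$U{\left(h \right)} = -4 - h$
$p = \frac{2237}{3}$ ($p = 38 \frac{29}{3 - - \frac{12}{-8}} + 11 = 38 \frac{29}{3 - \left(-12\right) \left(- \frac{1}{8}\right)} + 11 = 38 \frac{29}{3 - \frac{3}{2}} + 11 = 38 \frac{29}{\frac{3}{2}} + 11 = 38 \cdot 29 \cdot \frac{2}{3} + 11 = 38 \cdot \frac{58}{3} + 11 = \frac{2204}{3} + 11 = \frac{2237}{3} \approx 745.67$)
$\left(-5 - U{\left(3 \right)}\right) p = \left(-5 - \left(-4 - 3\right)\right) \frac{2237}{3} = \left(-5 - -7\right) \frac{2237}{3} = \left(-5 + 7\right) \frac{2237}{3} = 2 \cdot \frac{2237}{3} = \frac{4474}{3}$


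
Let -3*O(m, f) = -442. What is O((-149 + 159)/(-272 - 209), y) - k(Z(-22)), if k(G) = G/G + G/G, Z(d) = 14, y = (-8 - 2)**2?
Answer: 436/3 ≈ 145.33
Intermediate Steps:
y = 100 (y = (-10)**2 = 100)
O(m, f) = 442/3 (O(m, f) = -1/3*(-442) = 442/3)
k(G) = 2 (k(G) = 1 + 1 = 2)
O((-149 + 159)/(-272 - 209), y) - k(Z(-22)) = 442/3 - 1*2 = 442/3 - 2 = 436/3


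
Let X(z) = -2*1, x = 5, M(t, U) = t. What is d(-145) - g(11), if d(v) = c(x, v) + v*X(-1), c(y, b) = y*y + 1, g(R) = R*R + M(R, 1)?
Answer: 184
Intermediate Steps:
X(z) = -2
g(R) = R + R² (g(R) = R*R + R = R² + R = R + R²)
c(y, b) = 1 + y² (c(y, b) = y² + 1 = 1 + y²)
d(v) = 26 - 2*v (d(v) = (1 + 5²) + v*(-2) = (1 + 25) - 2*v = 26 - 2*v)
d(-145) - g(11) = (26 - 2*(-145)) - 11*(1 + 11) = (26 + 290) - 11*12 = 316 - 1*132 = 316 - 132 = 184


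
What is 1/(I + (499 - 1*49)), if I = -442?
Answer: 1/8 ≈ 0.12500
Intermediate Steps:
1/(I + (499 - 1*49)) = 1/(-442 + (499 - 1*49)) = 1/(-442 + (499 - 49)) = 1/(-442 + 450) = 1/8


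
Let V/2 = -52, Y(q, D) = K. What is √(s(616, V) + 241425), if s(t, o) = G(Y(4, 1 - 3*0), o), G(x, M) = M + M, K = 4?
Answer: √241217 ≈ 491.14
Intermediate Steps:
Y(q, D) = 4
G(x, M) = 2*M
V = -104 (V = 2*(-52) = -104)
s(t, o) = 2*o
√(s(616, V) + 241425) = √(2*(-104) + 241425) = √(-208 + 241425) = √241217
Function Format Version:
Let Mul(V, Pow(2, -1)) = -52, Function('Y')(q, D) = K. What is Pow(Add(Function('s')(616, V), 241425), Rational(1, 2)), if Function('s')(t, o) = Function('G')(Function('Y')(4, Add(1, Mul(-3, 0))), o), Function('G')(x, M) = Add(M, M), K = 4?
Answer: Pow(241217, Rational(1, 2)) ≈ 491.14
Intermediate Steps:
Function('Y')(q, D) = 4
Function('G')(x, M) = Mul(2, M)
V = -104 (V = Mul(2, -52) = -104)
Function('s')(t, o) = Mul(2, o)
Pow(Add(Function('s')(616, V), 241425), Rational(1, 2)) = Pow(Add(Mul(2, -104), 241425), Rational(1, 2)) = Pow(Add(-208, 241425), Rational(1, 2)) = Pow(241217, Rational(1, 2))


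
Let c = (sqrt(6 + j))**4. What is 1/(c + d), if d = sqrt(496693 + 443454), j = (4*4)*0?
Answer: -36/938851 + 13*sqrt(5563)/938851 ≈ 0.00099442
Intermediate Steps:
j = 0 (j = 16*0 = 0)
c = 36 (c = (sqrt(6 + 0))**4 = (sqrt(6))**4 = 36)
d = 13*sqrt(5563) (d = sqrt(940147) = 13*sqrt(5563) ≈ 969.61)
1/(c + d) = 1/(36 + 13*sqrt(5563))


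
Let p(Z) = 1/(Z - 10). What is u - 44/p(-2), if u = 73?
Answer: 601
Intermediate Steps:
p(Z) = 1/(-10 + Z)
u - 44/p(-2) = 73 - 44/(1/(-10 - 2)) = 73 - 44/(1/(-12)) = 73 - 44/(-1/12) = 73 - 44*(-12) = 73 + 528 = 601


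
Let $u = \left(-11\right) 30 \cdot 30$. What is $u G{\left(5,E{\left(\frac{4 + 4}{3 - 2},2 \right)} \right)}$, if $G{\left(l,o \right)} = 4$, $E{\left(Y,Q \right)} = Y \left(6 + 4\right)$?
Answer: $-39600$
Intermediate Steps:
$E{\left(Y,Q \right)} = 10 Y$ ($E{\left(Y,Q \right)} = Y 10 = 10 Y$)
$u = -9900$ ($u = \left(-330\right) 30 = -9900$)
$u G{\left(5,E{\left(\frac{4 + 4}{3 - 2},2 \right)} \right)} = \left(-9900\right) 4 = -39600$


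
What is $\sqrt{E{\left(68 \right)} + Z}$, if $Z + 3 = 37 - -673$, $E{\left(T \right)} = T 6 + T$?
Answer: $13 \sqrt{7} \approx 34.395$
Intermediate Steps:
$E{\left(T \right)} = 7 T$ ($E{\left(T \right)} = 6 T + T = 7 T$)
$Z = 707$ ($Z = -3 + \left(37 - -673\right) = -3 + \left(37 + 673\right) = -3 + 710 = 707$)
$\sqrt{E{\left(68 \right)} + Z} = \sqrt{7 \cdot 68 + 707} = \sqrt{476 + 707} = \sqrt{1183} = 13 \sqrt{7}$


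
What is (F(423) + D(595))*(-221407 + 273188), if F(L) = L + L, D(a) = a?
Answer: 74616421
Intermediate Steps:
F(L) = 2*L
(F(423) + D(595))*(-221407 + 273188) = (2*423 + 595)*(-221407 + 273188) = (846 + 595)*51781 = 1441*51781 = 74616421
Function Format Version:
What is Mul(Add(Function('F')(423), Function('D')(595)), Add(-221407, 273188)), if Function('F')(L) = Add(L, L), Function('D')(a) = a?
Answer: 74616421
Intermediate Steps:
Function('F')(L) = Mul(2, L)
Mul(Add(Function('F')(423), Function('D')(595)), Add(-221407, 273188)) = Mul(Add(Mul(2, 423), 595), Add(-221407, 273188)) = Mul(Add(846, 595), 51781) = Mul(1441, 51781) = 74616421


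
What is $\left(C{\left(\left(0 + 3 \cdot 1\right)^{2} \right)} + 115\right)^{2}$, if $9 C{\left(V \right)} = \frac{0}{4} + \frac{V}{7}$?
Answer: $\frac{649636}{49} \approx 13258.0$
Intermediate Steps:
$C{\left(V \right)} = \frac{V}{63}$ ($C{\left(V \right)} = \frac{\frac{0}{4} + \frac{V}{7}}{9} = \frac{0 \cdot \frac{1}{4} + V \frac{1}{7}}{9} = \frac{0 + \frac{V}{7}}{9} = \frac{\frac{1}{7} V}{9} = \frac{V}{63}$)
$\left(C{\left(\left(0 + 3 \cdot 1\right)^{2} \right)} + 115\right)^{2} = \left(\frac{\left(0 + 3 \cdot 1\right)^{2}}{63} + 115\right)^{2} = \left(\frac{\left(0 + 3\right)^{2}}{63} + 115\right)^{2} = \left(\frac{3^{2}}{63} + 115\right)^{2} = \left(\frac{1}{63} \cdot 9 + 115\right)^{2} = \left(\frac{1}{7} + 115\right)^{2} = \left(\frac{806}{7}\right)^{2} = \frac{649636}{49}$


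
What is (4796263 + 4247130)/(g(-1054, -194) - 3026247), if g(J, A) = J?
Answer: -9043393/3027301 ≈ -2.9873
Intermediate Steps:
(4796263 + 4247130)/(g(-1054, -194) - 3026247) = (4796263 + 4247130)/(-1054 - 3026247) = 9043393/(-3027301) = 9043393*(-1/3027301) = -9043393/3027301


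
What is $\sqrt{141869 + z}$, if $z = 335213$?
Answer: $\sqrt{477082} \approx 690.71$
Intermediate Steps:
$\sqrt{141869 + z} = \sqrt{141869 + 335213} = \sqrt{477082}$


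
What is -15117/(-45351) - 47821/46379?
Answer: -97084/139137 ≈ -0.69776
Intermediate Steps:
-15117/(-45351) - 47821/46379 = -15117*(-1/45351) - 47821*1/46379 = ⅓ - 47821/46379 = -97084/139137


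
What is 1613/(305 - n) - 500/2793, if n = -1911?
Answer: 3397109/6189288 ≈ 0.54887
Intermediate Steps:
1613/(305 - n) - 500/2793 = 1613/(305 - 1*(-1911)) - 500/2793 = 1613/(305 + 1911) - 500*1/2793 = 1613/2216 - 500/2793 = 3397109/6189288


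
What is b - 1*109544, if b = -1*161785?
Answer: -271329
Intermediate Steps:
b = -161785
b - 1*109544 = -161785 - 1*109544 = -161785 - 109544 = -271329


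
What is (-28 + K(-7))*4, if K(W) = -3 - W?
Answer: -96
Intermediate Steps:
(-28 + K(-7))*4 = (-28 + (-3 - 1*(-7)))*4 = (-28 + (-3 + 7))*4 = (-28 + 4)*4 = -24*4 = -96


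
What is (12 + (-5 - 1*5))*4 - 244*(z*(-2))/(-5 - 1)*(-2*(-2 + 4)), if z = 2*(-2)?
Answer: -3880/3 ≈ -1293.3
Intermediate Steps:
z = -4
(12 + (-5 - 1*5))*4 - 244*(z*(-2))/(-5 - 1)*(-2*(-2 + 4)) = (12 + (-5 - 1*5))*4 - 244*(-4*(-2))/(-5 - 1)*(-2*(-2 + 4)) = (12 + (-5 - 5))*4 - 244*8/(-6)*(-2*2) = (12 - 10)*4 - 244*8*(-⅙)*(-4) = 2*4 - (-976)*(-4)/3 = 8 - 244*16/3 = 8 - 3904/3 = -3880/3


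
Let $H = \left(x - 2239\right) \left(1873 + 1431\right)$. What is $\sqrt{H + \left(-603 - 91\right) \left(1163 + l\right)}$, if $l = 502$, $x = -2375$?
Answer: $i \sqrt{16400166} \approx 4049.7 i$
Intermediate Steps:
$H = -15244656$ ($H = \left(-2375 - 2239\right) \left(1873 + 1431\right) = \left(-4614\right) 3304 = -15244656$)
$\sqrt{H + \left(-603 - 91\right) \left(1163 + l\right)} = \sqrt{-15244656 + \left(-603 - 91\right) \left(1163 + 502\right)} = \sqrt{-15244656 - 1155510} = \sqrt{-16400166} = i \sqrt{16400166}$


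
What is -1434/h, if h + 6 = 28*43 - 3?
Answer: -6/5 ≈ -1.2000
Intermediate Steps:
h = 1195 (h = -6 + (28*43 - 3) = -6 + (1204 - 3) = -6 + 1201 = 1195)
-1434/h = -1434/1195 = -1434*1/1195 = -6/5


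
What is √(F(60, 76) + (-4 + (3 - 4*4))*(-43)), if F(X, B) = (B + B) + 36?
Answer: √919 ≈ 30.315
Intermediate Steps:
F(X, B) = 36 + 2*B (F(X, B) = 2*B + 36 = 36 + 2*B)
√(F(60, 76) + (-4 + (3 - 4*4))*(-43)) = √((36 + 2*76) + (-4 + (3 - 4*4))*(-43)) = √((36 + 152) + (-4 + (3 - 16))*(-43)) = √(188 + (-4 - 13)*(-43)) = √(188 - 17*(-43)) = √(188 + 731) = √919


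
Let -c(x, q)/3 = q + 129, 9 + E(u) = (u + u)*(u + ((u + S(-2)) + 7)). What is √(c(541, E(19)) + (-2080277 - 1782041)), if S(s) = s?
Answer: 2*I*√966895 ≈ 1966.6*I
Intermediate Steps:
E(u) = -9 + 2*u*(5 + 2*u) (E(u) = -9 + (u + u)*(u + ((u - 2) + 7)) = -9 + (2*u)*(u + ((-2 + u) + 7)) = -9 + (2*u)*(u + (5 + u)) = -9 + (2*u)*(5 + 2*u) = -9 + 2*u*(5 + 2*u))
c(x, q) = -387 - 3*q (c(x, q) = -3*(q + 129) = -3*(129 + q) = -387 - 3*q)
√(c(541, E(19)) + (-2080277 - 1782041)) = √((-387 - 3*(-9 + 4*19² + 10*19)) + (-2080277 - 1782041)) = √((-387 - 3*(-9 + 4*361 + 190)) - 3862318) = √((-387 - 3*(-9 + 1444 + 190)) - 3862318) = √((-387 - 3*1625) - 3862318) = √((-387 - 4875) - 3862318) = √(-5262 - 3862318) = √(-3867580) = 2*I*√966895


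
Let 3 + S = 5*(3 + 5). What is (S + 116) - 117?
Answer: 36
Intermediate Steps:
S = 37 (S = -3 + 5*(3 + 5) = -3 + 5*8 = -3 + 40 = 37)
(S + 116) - 117 = (37 + 116) - 117 = 153 - 117 = 36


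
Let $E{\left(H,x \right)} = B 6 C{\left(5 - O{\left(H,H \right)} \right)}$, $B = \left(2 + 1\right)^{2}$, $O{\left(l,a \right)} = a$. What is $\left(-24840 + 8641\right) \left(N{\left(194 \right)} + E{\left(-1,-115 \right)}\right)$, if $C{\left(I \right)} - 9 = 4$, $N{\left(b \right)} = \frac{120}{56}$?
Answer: $- \frac{79844871}{7} \approx -1.1406 \cdot 10^{7}$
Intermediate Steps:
$N{\left(b \right)} = \frac{15}{7}$ ($N{\left(b \right)} = 120 \cdot \frac{1}{56} = \frac{15}{7}$)
$C{\left(I \right)} = 13$ ($C{\left(I \right)} = 9 + 4 = 13$)
$B = 9$ ($B = 3^{2} = 9$)
$E{\left(H,x \right)} = 702$ ($E{\left(H,x \right)} = 9 \cdot 6 \cdot 13 = 54 \cdot 13 = 702$)
$\left(-24840 + 8641\right) \left(N{\left(194 \right)} + E{\left(-1,-115 \right)}\right) = \left(-24840 + 8641\right) \left(\frac{15}{7} + 702\right) = \left(-16199\right) \frac{4929}{7} = - \frac{79844871}{7}$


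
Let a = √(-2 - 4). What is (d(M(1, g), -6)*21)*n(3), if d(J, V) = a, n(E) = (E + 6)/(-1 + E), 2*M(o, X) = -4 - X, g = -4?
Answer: 189*I*√6/2 ≈ 231.48*I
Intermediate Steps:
M(o, X) = -2 - X/2 (M(o, X) = (-4 - X)/2 = -2 - X/2)
a = I*√6 (a = √(-6) = I*√6 ≈ 2.4495*I)
n(E) = (6 + E)/(-1 + E)
d(J, V) = I*√6
(d(M(1, g), -6)*21)*n(3) = ((I*√6)*21)*((6 + 3)/(-1 + 3)) = (21*I*√6)*(9/2) = 189*I*√6/2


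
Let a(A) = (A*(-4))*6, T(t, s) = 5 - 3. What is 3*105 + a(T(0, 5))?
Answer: 267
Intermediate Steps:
T(t, s) = 2
a(A) = -24*A (a(A) = -4*A*6 = -24*A)
3*105 + a(T(0, 5)) = 3*105 - 24*2 = 315 - 48 = 267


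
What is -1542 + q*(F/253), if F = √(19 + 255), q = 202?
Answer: -1542 + 202*√274/253 ≈ -1528.8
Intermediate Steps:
F = √274 ≈ 16.553
-1542 + q*(F/253) = -1542 + 202*(√274/253) = -1542 + 202*√274/253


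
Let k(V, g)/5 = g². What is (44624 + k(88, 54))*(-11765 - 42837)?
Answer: -3232656808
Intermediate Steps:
k(V, g) = 5*g²
(44624 + k(88, 54))*(-11765 - 42837) = (44624 + 5*54²)*(-11765 - 42837) = (44624 + 5*2916)*(-54602) = (44624 + 14580)*(-54602) = 59204*(-54602) = -3232656808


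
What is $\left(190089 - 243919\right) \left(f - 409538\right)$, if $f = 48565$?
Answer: $19431176590$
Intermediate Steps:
$\left(190089 - 243919\right) \left(f - 409538\right) = \left(190089 - 243919\right) \left(48565 - 409538\right) = \left(-53830\right) \left(-360973\right) = 19431176590$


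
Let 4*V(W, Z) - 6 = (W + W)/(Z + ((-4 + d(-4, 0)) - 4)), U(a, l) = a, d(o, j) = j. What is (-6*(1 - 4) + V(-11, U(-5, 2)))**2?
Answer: 67081/169 ≈ 396.93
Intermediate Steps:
V(W, Z) = 3/2 + W/(2*(-8 + Z)) (V(W, Z) = 3/2 + ((W + W)/(Z + ((-4 + 0) - 4)))/4 = 3/2 + ((2*W)/(Z + (-4 - 4)))/4 = 3/2 + ((2*W)/(Z - 8))/4 = 3/2 + ((2*W)/(-8 + Z))/4 = 3/2 + (2*W/(-8 + Z))/4 = 3/2 + W/(2*(-8 + Z)))
(-6*(1 - 4) + V(-11, U(-5, 2)))**2 = (-6*(1 - 4) + (-24 - 11 + 3*(-5))/(2*(-8 - 5)))**2 = (-6*(-3) + (1/2)*(-24 - 11 - 15)/(-13))**2 = (18 + (1/2)*(-1/13)*(-50))**2 = (18 + 25/13)**2 = (259/13)**2 = 67081/169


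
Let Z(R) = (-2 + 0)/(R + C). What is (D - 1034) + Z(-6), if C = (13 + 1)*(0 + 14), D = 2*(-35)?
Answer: -104881/95 ≈ -1104.0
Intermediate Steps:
D = -70
C = 196 (C = 14*14 = 196)
Z(R) = -2/(196 + R) (Z(R) = (-2 + 0)/(R + 196) = -2/(196 + R))
(D - 1034) + Z(-6) = (-70 - 1034) - 2/(196 - 6) = -1104 - 2/190 = -1104 - 2*1/190 = -1104 - 1/95 = -104881/95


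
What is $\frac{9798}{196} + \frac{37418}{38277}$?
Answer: $\frac{191185987}{3751146} \approx 50.967$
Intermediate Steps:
$\frac{9798}{196} + \frac{37418}{38277} = 9798 \cdot \frac{1}{196} + 37418 \cdot \frac{1}{38277} = \frac{4899}{98} + \frac{37418}{38277} = \frac{191185987}{3751146}$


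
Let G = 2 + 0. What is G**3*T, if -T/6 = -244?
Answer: 11712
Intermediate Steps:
G = 2
T = 1464 (T = -6*(-244) = 1464)
G**3*T = 2**3*1464 = 8*1464 = 11712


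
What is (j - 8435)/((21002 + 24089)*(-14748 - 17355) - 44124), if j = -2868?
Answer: 11303/1447600497 ≈ 7.8081e-6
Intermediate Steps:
(j - 8435)/((21002 + 24089)*(-14748 - 17355) - 44124) = (-2868 - 8435)/((21002 + 24089)*(-14748 - 17355) - 44124) = -11303/(45091*(-32103) - 44124) = -11303/(-1447556373 - 44124) = -11303/(-1447600497) = -11303*(-1/1447600497) = 11303/1447600497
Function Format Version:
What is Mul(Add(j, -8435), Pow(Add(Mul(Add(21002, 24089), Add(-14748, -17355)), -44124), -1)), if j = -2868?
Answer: Rational(11303, 1447600497) ≈ 7.8081e-6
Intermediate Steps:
Mul(Add(j, -8435), Pow(Add(Mul(Add(21002, 24089), Add(-14748, -17355)), -44124), -1)) = Mul(Add(-2868, -8435), Pow(Add(Mul(Add(21002, 24089), Add(-14748, -17355)), -44124), -1)) = Mul(-11303, Pow(Add(Mul(45091, -32103), -44124), -1)) = Mul(-11303, Pow(Add(-1447556373, -44124), -1)) = Mul(-11303, Pow(-1447600497, -1)) = Mul(-11303, Rational(-1, 1447600497)) = Rational(11303, 1447600497)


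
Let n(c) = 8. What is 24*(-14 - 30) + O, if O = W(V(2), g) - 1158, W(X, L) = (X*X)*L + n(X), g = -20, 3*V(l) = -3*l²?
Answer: -2526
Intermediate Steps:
V(l) = -l² (V(l) = (-3*l²)/3 = -l²)
W(X, L) = 8 + L*X² (W(X, L) = (X*X)*L + 8 = X²*L + 8 = L*X² + 8 = 8 + L*X²)
O = -1470 (O = (8 - 20*(-1*2²)²) - 1158 = (8 - 20*(-1*4)²) - 1158 = (8 - 20*(-4)²) - 1158 = (8 - 20*16) - 1158 = (8 - 320) - 1158 = -312 - 1158 = -1470)
24*(-14 - 30) + O = 24*(-14 - 30) - 1470 = 24*(-44) - 1470 = -1056 - 1470 = -2526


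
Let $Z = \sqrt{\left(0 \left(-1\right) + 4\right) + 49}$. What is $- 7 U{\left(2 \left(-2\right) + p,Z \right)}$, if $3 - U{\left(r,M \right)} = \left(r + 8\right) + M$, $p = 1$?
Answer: $14 + 7 \sqrt{53} \approx 64.961$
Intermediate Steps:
$Z = \sqrt{53}$ ($Z = \sqrt{\left(0 + 4\right) + 49} = \sqrt{4 + 49} = \sqrt{53} \approx 7.2801$)
$U{\left(r,M \right)} = -5 - M - r$ ($U{\left(r,M \right)} = 3 - \left(\left(r + 8\right) + M\right) = 3 - \left(\left(8 + r\right) + M\right) = 3 - \left(8 + M + r\right) = -5 - M - r$)
$- 7 U{\left(2 \left(-2\right) + p,Z \right)} = - 7 \left(-5 - \sqrt{53} - \left(2 \left(-2\right) + 1\right)\right) = - 7 \left(-5 - \sqrt{53} - \left(-4 + 1\right)\right) = - 7 \left(-5 - \sqrt{53} - -3\right) = - 7 \left(-5 - \sqrt{53} + 3\right) = - 7 \left(-2 - \sqrt{53}\right) = 14 + 7 \sqrt{53}$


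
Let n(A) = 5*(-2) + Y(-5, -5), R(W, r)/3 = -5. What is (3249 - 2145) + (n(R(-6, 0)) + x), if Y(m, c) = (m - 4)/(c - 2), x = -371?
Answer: 5070/7 ≈ 724.29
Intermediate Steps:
R(W, r) = -15 (R(W, r) = 3*(-5) = -15)
Y(m, c) = (-4 + m)/(-2 + c)
n(A) = -61/7 (n(A) = 5*(-2) + (-4 - 5)/(-2 - 5) = -10 - 9/(-7) = -10 - 1/7*(-9) = -10 + 9/7 = -61/7)
(3249 - 2145) + (n(R(-6, 0)) + x) = (3249 - 2145) + (-61/7 - 371) = 1104 - 2658/7 = 5070/7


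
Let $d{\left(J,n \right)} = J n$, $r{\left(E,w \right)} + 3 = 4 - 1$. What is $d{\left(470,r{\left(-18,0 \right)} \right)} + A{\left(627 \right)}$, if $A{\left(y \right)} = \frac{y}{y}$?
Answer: $1$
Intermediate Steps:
$r{\left(E,w \right)} = 0$ ($r{\left(E,w \right)} = -3 + \left(4 - 1\right) = -3 + 3 = 0$)
$A{\left(y \right)} = 1$
$d{\left(470,r{\left(-18,0 \right)} \right)} + A{\left(627 \right)} = 470 \cdot 0 + 1 = 0 + 1 = 1$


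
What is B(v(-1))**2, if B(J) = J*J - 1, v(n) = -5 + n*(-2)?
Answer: 64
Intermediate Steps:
v(n) = -5 - 2*n
B(J) = -1 + J**2 (B(J) = J**2 - 1 = -1 + J**2)
B(v(-1))**2 = (-1 + (-5 - 2*(-1))**2)**2 = (-1 + (-5 + 2)**2)**2 = (-1 + (-3)**2)**2 = (-1 + 9)**2 = 8**2 = 64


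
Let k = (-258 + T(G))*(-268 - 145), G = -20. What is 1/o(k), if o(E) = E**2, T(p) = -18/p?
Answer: 100/1127468083329 ≈ 8.8694e-11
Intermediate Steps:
k = 1061823/10 (k = (-258 - 18/(-20))*(-268 - 145) = (-258 - 18*(-1/20))*(-413) = (-258 + 9/10)*(-413) = -2571/10*(-413) = 1061823/10 ≈ 1.0618e+5)
1/o(k) = 1/((1061823/10)**2) = 1/(1127468083329/100) = 100/1127468083329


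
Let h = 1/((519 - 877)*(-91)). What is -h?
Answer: -1/32578 ≈ -3.0696e-5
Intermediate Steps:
h = 1/32578 (h = -1/91/(-358) = -1/358*(-1/91) = 1/32578 ≈ 3.0696e-5)
-h = -1*1/32578 = -1/32578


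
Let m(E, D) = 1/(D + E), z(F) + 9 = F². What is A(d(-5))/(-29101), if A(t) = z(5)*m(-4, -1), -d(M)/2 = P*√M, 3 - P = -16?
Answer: 16/145505 ≈ 0.00010996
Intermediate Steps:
P = 19 (P = 3 - 1*(-16) = 3 + 16 = 19)
z(F) = -9 + F²
d(M) = -38*√M
A(t) = -16/5 (A(t) = (-9 + 5²)/(-1 - 4) = (-9 + 25)/(-5) = 16*(-⅕) = -16/5)
A(d(-5))/(-29101) = -16/5/(-29101) = -16/5*(-1/29101) = 16/145505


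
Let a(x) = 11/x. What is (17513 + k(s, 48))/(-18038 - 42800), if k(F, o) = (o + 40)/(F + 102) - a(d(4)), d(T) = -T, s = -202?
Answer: -1751487/6083800 ≈ -0.28789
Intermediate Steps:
k(F, o) = 11/4 + (40 + o)/(102 + F) (k(F, o) = (o + 40)/(F + 102) - 11/((-1*4)) = (40 + o)/(102 + F) - 11/(-4) = (40 + o)/(102 + F) - 11*(-1)/4 = (40 + o)/(102 + F) - 1*(-11/4) = (40 + o)/(102 + F) + 11/4 = 11/4 + (40 + o)/(102 + F))
(17513 + k(s, 48))/(-18038 - 42800) = (17513 + (1282 + 4*48 + 11*(-202))/(4*(102 - 202)))/(-18038 - 42800) = (17513 + (¼)*(1282 + 192 - 2222)/(-100))/(-60838) = (17513 + (¼)*(-1/100)*(-748))*(-1/60838) = (17513 + 187/100)*(-1/60838) = (1751487/100)*(-1/60838) = -1751487/6083800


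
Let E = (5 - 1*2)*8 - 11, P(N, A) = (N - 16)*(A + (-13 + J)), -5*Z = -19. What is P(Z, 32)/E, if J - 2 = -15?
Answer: -366/65 ≈ -5.6308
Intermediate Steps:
J = -13 (J = 2 - 15 = -13)
Z = 19/5 (Z = -⅕*(-19) = 19/5 ≈ 3.8000)
P(N, A) = (-26 + A)*(-16 + N) (P(N, A) = (N - 16)*(A + (-13 - 13)) = (-16 + N)*(A - 26) = (-16 + N)*(-26 + A) = (-26 + A)*(-16 + N))
E = 13 (E = (5 - 2)*8 - 11 = 3*8 - 11 = 24 - 11 = 13)
P(Z, 32)/E = (416 - 26*19/5 - 16*32 + 32*(19/5))/13 = (416 - 494/5 - 512 + 608/5)*(1/13) = -366/5*1/13 = -366/65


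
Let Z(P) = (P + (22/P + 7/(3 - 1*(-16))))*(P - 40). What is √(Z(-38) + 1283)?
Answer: √1539095/19 ≈ 65.295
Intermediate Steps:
Z(P) = (-40 + P)*(7/19 + P + 22/P) (Z(P) = (P + (22/P + 7/(3 + 16)))*(-40 + P) = (P + (22/P + 7/19))*(-40 + P) = (P + (7/19 + 22/P))*(-40 + P) = (7/19 + P + 22/P)*(-40 + P) = (-40 + P)*(7/19 + P + 22/P))
√(Z(-38) + 1283) = √((138/19 + (-38)² - 880/(-38) - 753/19*(-38)) + 1283) = √((138/19 + 1444 - 880*(-1/38) + 1506) + 1283) = √((138/19 + 1444 + 440/19 + 1506) + 1283) = √(56628/19 + 1283) = √(81005/19) = √1539095/19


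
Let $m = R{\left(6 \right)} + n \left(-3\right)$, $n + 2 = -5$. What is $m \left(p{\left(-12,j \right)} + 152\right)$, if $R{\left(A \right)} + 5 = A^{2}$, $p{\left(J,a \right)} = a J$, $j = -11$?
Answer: $14768$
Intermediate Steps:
$n = -7$ ($n = -2 - 5 = -7$)
$p{\left(J,a \right)} = J a$
$R{\left(A \right)} = -5 + A^{2}$
$m = 52$ ($m = \left(-5 + 6^{2}\right) - -21 = \left(-5 + 36\right) + 21 = 31 + 21 = 52$)
$m \left(p{\left(-12,j \right)} + 152\right) = 52 \left(\left(-12\right) \left(-11\right) + 152\right) = 52 \left(132 + 152\right) = 52 \cdot 284 = 14768$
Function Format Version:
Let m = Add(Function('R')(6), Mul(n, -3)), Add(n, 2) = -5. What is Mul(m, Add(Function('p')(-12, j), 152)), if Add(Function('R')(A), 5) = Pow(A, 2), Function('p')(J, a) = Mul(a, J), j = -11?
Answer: 14768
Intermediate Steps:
n = -7 (n = Add(-2, -5) = -7)
Function('p')(J, a) = Mul(J, a)
Function('R')(A) = Add(-5, Pow(A, 2))
m = 52 (m = Add(Add(-5, Pow(6, 2)), Mul(-7, -3)) = Add(Add(-5, 36), 21) = Add(31, 21) = 52)
Mul(m, Add(Function('p')(-12, j), 152)) = Mul(52, Add(Mul(-12, -11), 152)) = Mul(52, Add(132, 152)) = Mul(52, 284) = 14768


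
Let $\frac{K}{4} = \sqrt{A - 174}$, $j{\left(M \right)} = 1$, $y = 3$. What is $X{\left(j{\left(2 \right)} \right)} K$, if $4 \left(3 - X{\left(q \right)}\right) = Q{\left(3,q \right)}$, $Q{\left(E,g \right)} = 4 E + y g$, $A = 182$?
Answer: $- 6 \sqrt{2} \approx -8.4853$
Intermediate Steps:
$Q{\left(E,g \right)} = 3 g + 4 E$ ($Q{\left(E,g \right)} = 4 E + 3 g = 3 g + 4 E$)
$X{\left(q \right)} = - \frac{3 q}{4}$ ($X{\left(q \right)} = 3 - \frac{3 q + 4 \cdot 3}{4} = 3 - \frac{3 q + 12}{4} = 3 - \frac{12 + 3 q}{4} = 3 - \left(3 + \frac{3 q}{4}\right) = - \frac{3 q}{4}$)
$K = 8 \sqrt{2}$ ($K = 4 \sqrt{182 - 174} = 4 \sqrt{8} = 4 \cdot 2 \sqrt{2} = 8 \sqrt{2} \approx 11.314$)
$X{\left(j{\left(2 \right)} \right)} K = \left(- \frac{3}{4}\right) 1 \cdot 8 \sqrt{2} = - \frac{3 \cdot 8 \sqrt{2}}{4} = - 6 \sqrt{2}$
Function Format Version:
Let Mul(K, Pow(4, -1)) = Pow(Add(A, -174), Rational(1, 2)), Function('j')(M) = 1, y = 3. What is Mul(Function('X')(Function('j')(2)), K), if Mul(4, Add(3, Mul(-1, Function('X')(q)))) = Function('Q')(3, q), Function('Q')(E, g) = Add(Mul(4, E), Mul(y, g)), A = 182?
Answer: Mul(-6, Pow(2, Rational(1, 2))) ≈ -8.4853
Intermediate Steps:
Function('Q')(E, g) = Add(Mul(3, g), Mul(4, E)) (Function('Q')(E, g) = Add(Mul(4, E), Mul(3, g)) = Add(Mul(3, g), Mul(4, E)))
Function('X')(q) = Mul(Rational(-3, 4), q) (Function('X')(q) = Add(3, Mul(Rational(-1, 4), Add(Mul(3, q), Mul(4, 3)))) = Add(3, Mul(Rational(-1, 4), Add(Mul(3, q), 12))) = Add(3, Mul(Rational(-1, 4), Add(12, Mul(3, q)))) = Add(3, Add(-3, Mul(Rational(-3, 4), q))) = Mul(Rational(-3, 4), q))
K = Mul(8, Pow(2, Rational(1, 2))) (K = Mul(4, Pow(Add(182, -174), Rational(1, 2))) = Mul(4, Pow(8, Rational(1, 2))) = Mul(4, Mul(2, Pow(2, Rational(1, 2)))) = Mul(8, Pow(2, Rational(1, 2))) ≈ 11.314)
Mul(Function('X')(Function('j')(2)), K) = Mul(Mul(Rational(-3, 4), 1), Mul(8, Pow(2, Rational(1, 2)))) = Mul(Rational(-3, 4), Mul(8, Pow(2, Rational(1, 2)))) = Mul(-6, Pow(2, Rational(1, 2)))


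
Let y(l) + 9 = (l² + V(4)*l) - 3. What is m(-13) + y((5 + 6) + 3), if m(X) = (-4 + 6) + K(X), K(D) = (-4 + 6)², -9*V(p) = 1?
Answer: 1696/9 ≈ 188.44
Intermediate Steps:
V(p) = -⅑ (V(p) = -⅑*1 = -⅑)
K(D) = 4 (K(D) = 2² = 4)
y(l) = -12 + l² - l/9 (y(l) = -9 + ((l² - l/9) - 3) = -9 + (-3 + l² - l/9) = -12 + l² - l/9)
m(X) = 6 (m(X) = (-4 + 6) + 4 = 2 + 4 = 6)
m(-13) + y((5 + 6) + 3) = 6 + (-12 + ((5 + 6) + 3)² - ((5 + 6) + 3)/9) = 6 + (-12 + (11 + 3)² - (11 + 3)/9) = 6 + (-12 + 14² - ⅑*14) = 6 + (-12 + 196 - 14/9) = 6 + 1642/9 = 1696/9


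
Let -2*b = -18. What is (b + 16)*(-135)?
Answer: -3375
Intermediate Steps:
b = 9 (b = -1/2*(-18) = 9)
(b + 16)*(-135) = (9 + 16)*(-135) = 25*(-135) = -3375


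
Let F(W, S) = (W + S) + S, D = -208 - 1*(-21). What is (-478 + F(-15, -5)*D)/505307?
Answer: 4197/505307 ≈ 0.0083058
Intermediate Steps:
D = -187 (D = -208 + 21 = -187)
F(W, S) = W + 2*S (F(W, S) = (S + W) + S = W + 2*S)
(-478 + F(-15, -5)*D)/505307 = (-478 + (-15 + 2*(-5))*(-187))/505307 = (-478 + (-15 - 10)*(-187))*(1/505307) = (-478 - 25*(-187))*(1/505307) = (-478 + 4675)*(1/505307) = 4197*(1/505307) = 4197/505307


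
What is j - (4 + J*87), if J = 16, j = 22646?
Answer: 21250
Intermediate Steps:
j - (4 + J*87) = 22646 - (4 + 16*87) = 22646 - (4 + 1392) = 22646 - 1*1396 = 22646 - 1396 = 21250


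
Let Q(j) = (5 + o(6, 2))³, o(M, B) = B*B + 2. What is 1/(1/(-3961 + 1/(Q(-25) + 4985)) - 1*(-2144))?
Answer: 25017675/53637888884 ≈ 0.00046642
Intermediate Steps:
o(M, B) = 2 + B² (o(M, B) = B² + 2 = 2 + B²)
Q(j) = 1331 (Q(j) = (5 + (2 + 2²))³ = (5 + (2 + 4))³ = (5 + 6)³ = 11³ = 1331)
1/(1/(-3961 + 1/(Q(-25) + 4985)) - 1*(-2144)) = 1/(1/(-3961 + 1/(1331 + 4985)) - 1*(-2144)) = 1/(1/(-3961 + 1/6316) + 2144) = 1/(1/(-25017675/6316) + 2144) = 1/(-6316/25017675 + 2144) = 1/(53637888884/25017675) = 25017675/53637888884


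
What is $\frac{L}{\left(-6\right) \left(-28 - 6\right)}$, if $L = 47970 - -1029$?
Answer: $\frac{16333}{68} \approx 240.19$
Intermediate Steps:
$L = 48999$ ($L = 47970 + 1029 = 48999$)
$\frac{L}{\left(-6\right) \left(-28 - 6\right)} = \frac{48999}{\left(-6\right) \left(-28 - 6\right)} = \frac{48999}{\left(-6\right) \left(-34\right)} = \frac{48999}{204} = 48999 \cdot \frac{1}{204} = \frac{16333}{68}$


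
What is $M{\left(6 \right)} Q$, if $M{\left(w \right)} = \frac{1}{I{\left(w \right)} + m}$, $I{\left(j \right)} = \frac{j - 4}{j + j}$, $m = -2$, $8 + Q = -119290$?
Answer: $\frac{715788}{11} \approx 65072.0$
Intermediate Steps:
$Q = -119298$ ($Q = -8 - 119290 = -119298$)
$I{\left(j \right)} = \frac{-4 + j}{2 j}$
$M{\left(w \right)} = \frac{1}{-2 + \frac{-4 + w}{2 w}}$ ($M{\left(w \right)} = \frac{1}{\frac{-4 + w}{2 w} - 2} = \frac{1}{-2 + \frac{-4 + w}{2 w}}$)
$M{\left(6 \right)} Q = \left(-2\right) 6 \frac{1}{4 + 3 \cdot 6} \left(-119298\right) = \left(-2\right) 6 \frac{1}{4 + 18} \left(-119298\right) = \left(-2\right) 6 \cdot \frac{1}{22} \left(-119298\right) = \left(- \frac{6}{11}\right) \left(-119298\right) = \frac{715788}{11}$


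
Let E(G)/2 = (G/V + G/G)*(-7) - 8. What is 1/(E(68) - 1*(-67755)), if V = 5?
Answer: 5/337673 ≈ 1.4807e-5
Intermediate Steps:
E(G) = -30 - 14*G/5 (E(G) = 2*((G/5 + G/G)*(-7) - 8) = 2*((G*(1/5) + 1)*(-7) - 8) = 2*((G/5 + 1)*(-7) - 8) = 2*((1 + G/5)*(-7) - 8) = 2*((-7 - 7*G/5) - 8) = 2*(-15 - 7*G/5) = -30 - 14*G/5)
1/(E(68) - 1*(-67755)) = 1/((-30 - 14/5*68) - 1*(-67755)) = 1/((-30 - 952/5) + 67755) = 1/(-1102/5 + 67755) = 1/(337673/5) = 5/337673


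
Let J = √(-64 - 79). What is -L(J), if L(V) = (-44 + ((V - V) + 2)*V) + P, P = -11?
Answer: 55 - 2*I*√143 ≈ 55.0 - 23.917*I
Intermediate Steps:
J = I*√143 (J = √(-143) = I*√143 ≈ 11.958*I)
L(V) = -55 + 2*V (L(V) = (-44 + ((V - V) + 2)*V) - 11 = (-44 + (0 + 2)*V) - 11 = (-44 + 2*V) - 11 = -55 + 2*V)
-L(J) = -(-55 + 2*(I*√143)) = -(-55 + 2*I*√143) = 55 - 2*I*√143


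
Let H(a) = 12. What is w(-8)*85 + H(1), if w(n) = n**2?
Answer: 5452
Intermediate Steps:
w(-8)*85 + H(1) = (-8)**2*85 + 12 = 64*85 + 12 = 5440 + 12 = 5452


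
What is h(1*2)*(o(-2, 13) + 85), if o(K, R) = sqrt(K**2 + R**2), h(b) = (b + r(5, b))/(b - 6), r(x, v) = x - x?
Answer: -85/2 - sqrt(173)/2 ≈ -49.076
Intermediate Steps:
r(x, v) = 0
h(b) = b/(-6 + b) (h(b) = (b + 0)/(b - 6) = b/(-6 + b))
h(1*2)*(o(-2, 13) + 85) = ((1*2)/(-6 + 1*2))*(sqrt((-2)**2 + 13**2) + 85) = (2/(-6 + 2))*(sqrt(4 + 169) + 85) = (2/(-4))*(sqrt(173) + 85) = (2*(-1/4))*(85 + sqrt(173)) = -(85 + sqrt(173))/2 = -85/2 - sqrt(173)/2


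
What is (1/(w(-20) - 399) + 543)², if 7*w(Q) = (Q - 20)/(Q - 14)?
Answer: 664154955609616/2252546521 ≈ 2.9485e+5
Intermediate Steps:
w(Q) = (-20 + Q)/(7*(-14 + Q)) (w(Q) = ((Q - 20)/(Q - 14))/7 = ((-20 + Q)/(-14 + Q))/7 = (-20 + Q)/(7*(-14 + Q)))
(1/(w(-20) - 399) + 543)² = (1/((-20 - 20)/(7*(-14 - 20)) - 399) + 543)² = (1/((⅐)*(-40)/(-34) - 399) + 543)² = (1/((⅐)*(-1/34)*(-40) - 399) + 543)² = (1/(20/119 - 399) + 543)² = (1/(-47461/119) + 543)² = (-119/47461 + 543)² = (25771204/47461)² = 664154955609616/2252546521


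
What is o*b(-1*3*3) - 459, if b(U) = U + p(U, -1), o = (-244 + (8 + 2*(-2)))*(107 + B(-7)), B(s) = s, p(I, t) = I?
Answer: 431541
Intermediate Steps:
o = -24000 (o = (-244 + (8 + 2*(-2)))*(107 - 7) = (-244 + (8 - 4))*100 = (-244 + 4)*100 = -240*100 = -24000)
b(U) = 2*U (b(U) = U + U = 2*U)
o*b(-1*3*3) - 459 = -48000*-1*3*3 - 459 = -48000*(-3*3) - 459 = -48000*(-9) - 459 = -24000*(-18) - 459 = 432000 - 459 = 431541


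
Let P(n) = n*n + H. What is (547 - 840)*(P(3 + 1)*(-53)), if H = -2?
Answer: 217406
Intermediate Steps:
P(n) = -2 + n**2 (P(n) = n*n - 2 = n**2 - 2 = -2 + n**2)
(547 - 840)*(P(3 + 1)*(-53)) = (547 - 840)*((-2 + (3 + 1)**2)*(-53)) = -293*(-2 + 4**2)*(-53) = -293*(-2 + 16)*(-53) = -4102*(-53) = -293*(-742) = 217406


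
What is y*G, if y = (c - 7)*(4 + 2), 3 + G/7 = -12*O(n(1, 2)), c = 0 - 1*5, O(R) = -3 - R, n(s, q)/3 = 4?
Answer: -89208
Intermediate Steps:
n(s, q) = 12 (n(s, q) = 3*4 = 12)
c = -5 (c = 0 - 5 = -5)
G = 1239 (G = -21 + 7*(-12*(-3 - 1*12)) = -21 + 7*(-12*(-3 - 12)) = -21 + 7*(-12*(-15)) = -21 + 7*180 = -21 + 1260 = 1239)
y = -72 (y = (-5 - 7)*(4 + 2) = -12*6 = -72)
y*G = -72*1239 = -89208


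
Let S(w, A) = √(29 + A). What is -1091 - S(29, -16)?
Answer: -1091 - √13 ≈ -1094.6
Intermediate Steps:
-1091 - S(29, -16) = -1091 - √(29 - 16) = -1091 - √13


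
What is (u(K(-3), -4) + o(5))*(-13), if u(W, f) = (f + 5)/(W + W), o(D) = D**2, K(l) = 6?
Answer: -3913/12 ≈ -326.08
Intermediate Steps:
u(W, f) = (5 + f)/(2*W) (u(W, f) = (5 + f)/((2*W)) = (5 + f)*(1/(2*W)) = (5 + f)/(2*W))
(u(K(-3), -4) + o(5))*(-13) = ((1/2)*(5 - 4)/6 + 5**2)*(-13) = ((1/2)*(1/6)*1 + 25)*(-13) = (1/12 + 25)*(-13) = (301/12)*(-13) = -3913/12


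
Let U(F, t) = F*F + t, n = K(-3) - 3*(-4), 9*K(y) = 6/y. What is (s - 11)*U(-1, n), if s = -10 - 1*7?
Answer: -3220/9 ≈ -357.78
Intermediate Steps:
K(y) = 2/(3*y) (K(y) = (6/y)/9 = 2/(3*y))
n = 106/9 (n = (⅔)/(-3) - 3*(-4) = (⅔)*(-⅓) + 12 = -2/9 + 12 = 106/9 ≈ 11.778)
U(F, t) = t + F² (U(F, t) = F² + t = t + F²)
s = -17 (s = -10 - 7 = -17)
(s - 11)*U(-1, n) = (-17 - 11)*(106/9 + (-1)²) = -28*(106/9 + 1) = -28*115/9 = -3220/9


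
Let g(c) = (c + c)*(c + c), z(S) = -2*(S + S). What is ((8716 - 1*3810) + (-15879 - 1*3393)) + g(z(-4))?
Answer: -13342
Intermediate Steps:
z(S) = -4*S
g(c) = 4*c² (g(c) = (2*c)*(2*c) = 4*c²)
((8716 - 1*3810) + (-15879 - 1*3393)) + g(z(-4)) = ((8716 - 1*3810) + (-15879 - 1*3393)) + 4*(-4*(-4))² = ((8716 - 3810) + (-15879 - 3393)) + 4*16² = (4906 - 19272) + 4*256 = -14366 + 1024 = -13342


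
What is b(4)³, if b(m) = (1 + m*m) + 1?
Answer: 5832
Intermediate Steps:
b(m) = 2 + m² (b(m) = (1 + m²) + 1 = 2 + m²)
b(4)³ = (2 + 4²)³ = (2 + 16)³ = 18³ = 5832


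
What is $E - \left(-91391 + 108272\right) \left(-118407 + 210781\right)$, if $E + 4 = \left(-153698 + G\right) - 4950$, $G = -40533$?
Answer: $-1559564679$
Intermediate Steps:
$E = -199185$ ($E = -4 - 199181 = -199185$)
$E - \left(-91391 + 108272\right) \left(-118407 + 210781\right) = -199185 - \left(-91391 + 108272\right) \left(-118407 + 210781\right) = -199185 - 16881 \cdot 92374 = -199185 - 1559365494 = -1559564679$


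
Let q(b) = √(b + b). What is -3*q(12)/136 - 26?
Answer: -26 - 3*√6/68 ≈ -26.108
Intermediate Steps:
q(b) = √2*√b (q(b) = √(2*b) = √2*√b)
-3*q(12)/136 - 26 = -3*√2*√12/136 - 26 = -3*√2*(2*√3)/136 - 26 = -3*2*√6/136 - 26 = -3*√6/68 - 26 = -26 - 3*√6/68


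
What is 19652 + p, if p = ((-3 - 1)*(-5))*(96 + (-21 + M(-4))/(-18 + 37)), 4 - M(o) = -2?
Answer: 409568/19 ≈ 21556.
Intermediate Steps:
M(o) = 6 (M(o) = 4 - 1*(-2) = 4 + 2 = 6)
p = 36180/19 (p = ((-3 - 1)*(-5))*(96 + (-21 + 6)/(-18 + 37)) = (-4*(-5))*(96 - 15/19) = 20*(96 - 15*1/19) = 20*(96 - 15/19) = 20*(1809/19) = 36180/19 ≈ 1904.2)
19652 + p = 19652 + 36180/19 = 409568/19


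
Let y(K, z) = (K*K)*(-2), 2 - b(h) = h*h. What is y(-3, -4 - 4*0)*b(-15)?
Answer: 4014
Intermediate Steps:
b(h) = 2 - h² (b(h) = 2 - h*h = 2 - h²)
y(K, z) = -2*K² (y(K, z) = K²*(-2) = -2*K²)
y(-3, -4 - 4*0)*b(-15) = (-2*(-3)²)*(2 - 1*(-15)²) = (-2*9)*(2 - 1*225) = -18*(2 - 225) = -18*(-223) = 4014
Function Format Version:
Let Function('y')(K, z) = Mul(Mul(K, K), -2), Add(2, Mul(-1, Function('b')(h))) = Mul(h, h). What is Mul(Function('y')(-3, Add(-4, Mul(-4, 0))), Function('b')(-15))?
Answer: 4014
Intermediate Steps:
Function('b')(h) = Add(2, Mul(-1, Pow(h, 2))) (Function('b')(h) = Add(2, Mul(-1, Mul(h, h))) = Add(2, Mul(-1, Pow(h, 2))))
Function('y')(K, z) = Mul(-2, Pow(K, 2)) (Function('y')(K, z) = Mul(Pow(K, 2), -2) = Mul(-2, Pow(K, 2)))
Mul(Function('y')(-3, Add(-4, Mul(-4, 0))), Function('b')(-15)) = Mul(Mul(-2, Pow(-3, 2)), Add(2, Mul(-1, Pow(-15, 2)))) = Mul(Mul(-2, 9), Add(2, Mul(-1, 225))) = Mul(-18, Add(2, -225)) = Mul(-18, -223) = 4014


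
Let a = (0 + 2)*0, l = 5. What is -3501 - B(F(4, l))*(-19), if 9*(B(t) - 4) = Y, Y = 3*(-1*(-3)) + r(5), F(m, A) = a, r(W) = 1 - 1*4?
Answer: -10237/3 ≈ -3412.3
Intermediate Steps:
r(W) = -3 (r(W) = 1 - 4 = -3)
a = 0 (a = 2*0 = 0)
F(m, A) = 0
Y = 6 (Y = 3*(-1*(-3)) - 3 = 3*3 - 3 = 9 - 3 = 6)
B(t) = 14/3 (B(t) = 4 + (1/9)*6 = 4 + 2/3 = 14/3)
-3501 - B(F(4, l))*(-19) = -3501 - 14*(-19)/3 = -3501 - 1*(-266/3) = -3501 + 266/3 = -10237/3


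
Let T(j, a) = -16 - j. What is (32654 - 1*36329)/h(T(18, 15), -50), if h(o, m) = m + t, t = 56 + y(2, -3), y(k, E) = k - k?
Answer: -1225/2 ≈ -612.50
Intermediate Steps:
y(k, E) = 0
t = 56 (t = 56 + 0 = 56)
h(o, m) = 56 + m (h(o, m) = m + 56 = 56 + m)
(32654 - 1*36329)/h(T(18, 15), -50) = (32654 - 1*36329)/(56 - 50) = (32654 - 36329)/6 = -3675*1/6 = -1225/2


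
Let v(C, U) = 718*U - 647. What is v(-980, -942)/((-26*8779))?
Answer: 677003/228254 ≈ 2.9660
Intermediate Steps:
v(C, U) = -647 + 718*U
v(-980, -942)/((-26*8779)) = (-647 + 718*(-942))/((-26*8779)) = (-647 - 676356)/(-228254) = -677003*(-1/228254) = 677003/228254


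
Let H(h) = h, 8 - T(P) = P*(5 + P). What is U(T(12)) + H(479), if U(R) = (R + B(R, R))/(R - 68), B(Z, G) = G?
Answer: 15856/33 ≈ 480.48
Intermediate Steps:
T(P) = 8 - P*(5 + P)
U(R) = 2*R/(-68 + R) (U(R) = (R + R)/(R - 68) = (2*R)/(-68 + R) = 2*R/(-68 + R))
U(T(12)) + H(479) = 2*(8 - 1*12² - 5*12)/(-68 + (8 - 1*12² - 5*12)) + 479 = 2*(8 - 1*144 - 60)/(-68 + (8 - 1*144 - 60)) + 479 = 2*(8 - 144 - 60)/(-68 + (8 - 144 - 60)) + 479 = 2*(-196)/(-68 - 196) + 479 = 2*(-196)/(-264) + 479 = 2*(-196)*(-1/264) + 479 = 49/33 + 479 = 15856/33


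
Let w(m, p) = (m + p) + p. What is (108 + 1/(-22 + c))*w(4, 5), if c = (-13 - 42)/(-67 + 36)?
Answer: 947590/627 ≈ 1511.3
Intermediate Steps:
c = 55/31 (c = -55/(-31) = -55*(-1/31) = 55/31 ≈ 1.7742)
w(m, p) = m + 2*p
(108 + 1/(-22 + c))*w(4, 5) = (108 + 1/(-22 + 55/31))*(4 + 2*5) = (108 + 1/(-627/31))*(4 + 10) = (108 - 31/627)*14 = (67685/627)*14 = 947590/627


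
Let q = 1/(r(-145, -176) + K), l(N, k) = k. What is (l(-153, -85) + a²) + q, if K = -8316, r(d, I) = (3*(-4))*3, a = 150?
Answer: 187210079/8352 ≈ 22415.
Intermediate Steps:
r(d, I) = -36 (r(d, I) = -12*3 = -36)
q = -1/8352 (q = 1/(-36 - 8316) = 1/(-8352) = -1/8352 ≈ -0.00011973)
(l(-153, -85) + a²) + q = (-85 + 150²) - 1/8352 = (-85 + 22500) - 1/8352 = 22415 - 1/8352 = 187210079/8352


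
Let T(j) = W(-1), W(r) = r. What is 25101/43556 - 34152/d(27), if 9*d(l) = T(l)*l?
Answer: 495866605/43556 ≈ 11385.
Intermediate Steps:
T(j) = -1
d(l) = -l/9 (d(l) = (-l)/9 = -l/9)
25101/43556 - 34152/d(27) = 25101/43556 - 34152/((-⅑*27)) = 25101*(1/43556) - 34152/(-3) = 25101/43556 - 34152*(-⅓) = 25101/43556 + 11384 = 495866605/43556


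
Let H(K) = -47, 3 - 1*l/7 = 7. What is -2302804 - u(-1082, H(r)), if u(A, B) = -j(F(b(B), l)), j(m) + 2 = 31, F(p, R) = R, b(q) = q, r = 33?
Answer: -2302775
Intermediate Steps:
l = -28 (l = 21 - 7*7 = 21 - 49 = -28)
j(m) = 29 (j(m) = -2 + 31 = 29)
u(A, B) = -29 (u(A, B) = -1*29 = -29)
-2302804 - u(-1082, H(r)) = -2302804 - 1*(-29) = -2302804 + 29 = -2302775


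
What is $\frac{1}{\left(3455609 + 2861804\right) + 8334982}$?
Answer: $\frac{1}{14652395} \approx 6.8248 \cdot 10^{-8}$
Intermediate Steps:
$\frac{1}{\left(3455609 + 2861804\right) + 8334982} = \frac{1}{6317413 + 8334982} = \frac{1}{14652395}$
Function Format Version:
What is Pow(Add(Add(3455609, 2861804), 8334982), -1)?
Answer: Rational(1, 14652395) ≈ 6.8248e-8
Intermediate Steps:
Pow(Add(Add(3455609, 2861804), 8334982), -1) = Pow(Add(6317413, 8334982), -1) = Pow(14652395, -1) = Rational(1, 14652395)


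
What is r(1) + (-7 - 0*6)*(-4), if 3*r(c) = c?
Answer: 85/3 ≈ 28.333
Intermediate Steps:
r(c) = c/3
r(1) + (-7 - 0*6)*(-4) = (1/3)*1 + (-7 - 0*6)*(-4) = 1/3 + (-7 - 1*0)*(-4) = 1/3 + (-7 + 0)*(-4) = 1/3 - 7*(-4) = 1/3 + 28 = 85/3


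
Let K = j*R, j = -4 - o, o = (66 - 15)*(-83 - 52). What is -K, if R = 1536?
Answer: -10569216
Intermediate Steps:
o = -6885 (o = 51*(-135) = -6885)
j = 6881 (j = -4 - 1*(-6885) = -4 + 6885 = 6881)
K = 10569216 (K = 6881*1536 = 10569216)
-K = -1*10569216 = -10569216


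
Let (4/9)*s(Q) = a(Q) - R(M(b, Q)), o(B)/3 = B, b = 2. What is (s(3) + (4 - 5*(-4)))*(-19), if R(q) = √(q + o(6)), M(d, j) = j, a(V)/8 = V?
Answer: -1482 + 171*√21/4 ≈ -1286.1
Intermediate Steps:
a(V) = 8*V
o(B) = 3*B
R(q) = √(18 + q) (R(q) = √(q + 3*6) = √(q + 18) = √(18 + q))
s(Q) = 18*Q - 9*√(18 + Q)/4 (s(Q) = 9*(8*Q - √(18 + Q))/4 = 9*(-√(18 + Q) + 8*Q)/4 = 18*Q - 9*√(18 + Q)/4)
(s(3) + (4 - 5*(-4)))*(-19) = ((18*3 - 9*√(18 + 3)/4) + (4 - 5*(-4)))*(-19) = ((54 - 9*√21/4) + (4 + 20))*(-19) = ((54 - 9*√21/4) + 24)*(-19) = (78 - 9*√21/4)*(-19) = -1482 + 171*√21/4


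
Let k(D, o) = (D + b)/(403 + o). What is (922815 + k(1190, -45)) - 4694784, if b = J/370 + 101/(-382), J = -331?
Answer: -47715101804473/12649930 ≈ -3.7720e+6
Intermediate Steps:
b = -40953/35335 (b = -331/370 + 101/(-382) = -331*1/370 + 101*(-1/382) = -331/370 - 101/382 = -40953/35335 ≈ -1.1590)
k(D, o) = (-40953/35335 + D)/(403 + o) (k(D, o) = (D - 40953/35335)/(403 + o) = (-40953/35335 + D)/(403 + o))
(922815 + k(1190, -45)) - 4694784 = (922815 + (-40953/35335 + 1190)/(403 - 45)) - 4694784 = (922815 + (42007697/35335)/358) - 4694784 = (922815 + (1/358)*(42007697/35335)) - 4694784 = (922815 + 42007697/12649930) - 4694784 = 11673587160647/12649930 - 4694784 = -47715101804473/12649930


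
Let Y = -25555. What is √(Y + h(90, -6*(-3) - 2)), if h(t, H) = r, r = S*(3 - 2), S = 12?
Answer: I*√25543 ≈ 159.82*I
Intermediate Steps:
r = 12 (r = 12*(3 - 2) = 12*1 = 12)
h(t, H) = 12
√(Y + h(90, -6*(-3) - 2)) = √(-25555 + 12) = √(-25543) = I*√25543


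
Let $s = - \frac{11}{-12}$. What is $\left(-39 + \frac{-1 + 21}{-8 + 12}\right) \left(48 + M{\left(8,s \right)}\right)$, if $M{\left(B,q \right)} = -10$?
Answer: $-1292$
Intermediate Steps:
$s = \frac{11}{12}$ ($s = - \frac{11 \left(-1\right)}{12} = \left(-1\right) \left(- \frac{11}{12}\right) = \frac{11}{12} \approx 0.91667$)
$\left(-39 + \frac{-1 + 21}{-8 + 12}\right) \left(48 + M{\left(8,s \right)}\right) = \left(-39 + \frac{-1 + 21}{-8 + 12}\right) \left(48 - 10\right) = \left(-39 + \frac{20}{4}\right) 38 = \left(-39 + 20 \cdot \frac{1}{4}\right) 38 = \left(-39 + 5\right) 38 = \left(-34\right) 38 = -1292$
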